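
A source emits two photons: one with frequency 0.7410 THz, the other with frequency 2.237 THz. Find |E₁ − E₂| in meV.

6.19 meV

Using E = hf: E₁ = 4.9099e-22 J, E₂ = 1.4823e-21 J.
|ΔE| = |4.9099e-22 − 1.4823e-21| = 9.91e-22 J = 6.19 meV.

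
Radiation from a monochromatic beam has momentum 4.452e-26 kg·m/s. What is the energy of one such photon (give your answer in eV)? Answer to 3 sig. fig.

83.3 eV

For a photon E = pc, so E = 1.335e-17 J.
Converting to eV: E = 83.30 eV ≈ 83.3 eV.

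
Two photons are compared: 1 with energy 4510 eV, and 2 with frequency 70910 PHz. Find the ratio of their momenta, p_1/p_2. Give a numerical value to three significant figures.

p_1 = 2.410e-24 kg·m/s (from energy = 4510 eV, via p = E/c).
p_2 = 1.567e-22 kg·m/s (from frequency = 70910 PHz, via p = hf/c).
Ratio = 2.410e-24 / 1.567e-22 = 0.0154.

0.0154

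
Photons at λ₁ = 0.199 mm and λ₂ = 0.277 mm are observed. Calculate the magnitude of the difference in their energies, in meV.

Using E = hc/λ: E₁ = 9.982e-22 J, E₂ = 7.171e-22 J.
|ΔE| = |9.982e-22 − 7.171e-22| = 2.81e-22 J = 1.75 meV.

1.75 meV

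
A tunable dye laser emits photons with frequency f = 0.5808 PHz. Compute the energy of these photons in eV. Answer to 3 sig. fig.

2.40 eV

Convert to SI: f = 0.5808 PHz = 5.808 × 10^14 Hz.
For a photon E = hf, so E = 3.848 × 10^-19 J.
Converting to eV: E = 2.402 eV ≈ 2.40 eV.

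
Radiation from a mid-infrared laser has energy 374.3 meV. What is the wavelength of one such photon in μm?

In SI units: E = 374.3 meV = 5.9969 × 10^-20 J.
Apply λ = hc/E: λ = 3.312 × 10^-6 m.
Converting to μm: λ = 3.312 μm ≈ 3.31 μm.

3.31 μm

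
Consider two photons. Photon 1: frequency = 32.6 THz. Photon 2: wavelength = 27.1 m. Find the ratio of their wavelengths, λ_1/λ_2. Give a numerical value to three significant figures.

3.39·10^-7

λ_1 = 9.196·10^-6 m (from frequency = 32.6 THz, via λ = c/f).
λ_2 = 27.10 m (from wavelength = 27.1 m, via λ given directly).
Ratio = 9.196·10^-6 / 27.10 = 3.39·10^-7.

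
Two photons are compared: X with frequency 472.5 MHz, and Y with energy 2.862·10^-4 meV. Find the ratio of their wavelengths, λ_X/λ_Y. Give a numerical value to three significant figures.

λ_X = 0.6345 m (from frequency = 472.5 MHz, via λ = c/f).
λ_Y = 4.332 m (from energy = 2.862·10^-4 meV, via λ = hc/E).
Ratio = 0.6345 / 4.332 = 0.146.

0.146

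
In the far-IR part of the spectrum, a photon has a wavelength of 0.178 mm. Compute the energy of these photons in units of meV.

6.97 meV

Use h = 6.62607015 × 10^-34 J·s, c = 2.99792458 × 10^8 m/s, 1 eV = 1.602176634 × 10^-19 J.
First convert: λ = 0.178 mm = 1.78 × 10^-4 m.
Since E = hc/λ for a photon, E = 1.116 × 10^-21 J.
Converting to meV: E = 6.965 meV ≈ 6.97 meV.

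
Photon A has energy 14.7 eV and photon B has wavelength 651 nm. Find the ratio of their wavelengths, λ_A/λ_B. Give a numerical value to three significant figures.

λ_A = 8.434·10^-8 m (from energy = 14.7 eV, via λ = hc/E).
λ_B = 6.510·10^-7 m (from wavelength = 651 nm, via λ given directly).
Ratio = 8.434·10^-8 / 6.510·10^-7 = 0.130.

0.130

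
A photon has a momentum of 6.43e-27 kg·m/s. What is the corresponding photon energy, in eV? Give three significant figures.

(c = 2.99792458e8 m/s, 1 eV = 1.602176634e-19 J.)
For a photon E = pc, so E = 1.928e-18 J.
Converting to eV: E = 12.03 eV ≈ 12.0 eV.

12.0 eV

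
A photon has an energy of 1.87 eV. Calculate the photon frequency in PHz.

First convert: E = 1.87 eV = 2.9961 × 10^-19 J.
Since f = E/h for a photon, f = 4.522 × 10^14 Hz.
Converting to PHz: f = 0.4522 PHz ≈ 0.452 PHz.

0.452 PHz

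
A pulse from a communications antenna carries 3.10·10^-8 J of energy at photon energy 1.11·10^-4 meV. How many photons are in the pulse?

Per-photon energy: E = 1.778·10^-26 J (from energy = 1.11·10^-4 meV).
N = E_total / E_photon = 3.10·10^-8 J / 1.778·10^-26 J = 1.74·10^18.

1.74·10^18 photons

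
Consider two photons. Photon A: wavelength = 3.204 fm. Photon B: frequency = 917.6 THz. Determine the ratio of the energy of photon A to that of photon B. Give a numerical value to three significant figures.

1.02e8

E_A = 6.200e-11 J (from wavelength = 3.204 fm, via E = hc/λ).
E_B = 6.080e-19 J (from frequency = 917.6 THz, via E = hf).
Ratio = 6.200e-11 / 6.080e-19 = 1.02e8.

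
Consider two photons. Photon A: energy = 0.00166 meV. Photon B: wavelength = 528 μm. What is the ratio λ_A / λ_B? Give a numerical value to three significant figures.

1410

λ_A = 0.7469 m (from energy = 0.00166 meV, via λ = hc/E).
λ_B = 5.280 × 10^-4 m (from wavelength = 528 μm, via λ given directly).
Ratio = 0.7469 / 5.280 × 10^-4 = 1410.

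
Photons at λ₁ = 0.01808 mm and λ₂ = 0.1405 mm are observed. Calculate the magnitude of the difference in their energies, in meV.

Using E = hc/λ: E₁ = 1.0987e-20 J, E₂ = 1.4138e-21 J.
|ΔE| = |1.0987e-20 − 1.4138e-21| = 9.57e-21 J = 59.8 meV.

59.8 meV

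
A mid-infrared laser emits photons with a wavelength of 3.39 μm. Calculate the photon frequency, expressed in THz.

88.4 THz

(c = 2.99792458·10^8 m/s.)
In SI units: λ = 3.39 μm = 3.39·10^-6 m.
Apply f = c/λ: f = 8.843·10^13 Hz.
Converting to THz: f = 88.43 THz ≈ 88.4 THz.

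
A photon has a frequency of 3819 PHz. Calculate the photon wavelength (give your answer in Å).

0.785 Å

In SI units: f = 3819 PHz = 3.819 × 10^18 Hz.
The photon relation is λ = c/f, giving λ = 7.850 × 10^-11 m.
Converting to Å: λ = 0.7850 Å ≈ 0.785 Å.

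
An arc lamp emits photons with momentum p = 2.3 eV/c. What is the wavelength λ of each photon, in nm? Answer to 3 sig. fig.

539 nm

Use h = 6.62607015e-34 J·s, c = 2.99792458e8 m/s, 1 eV = 1.602176634e-19 J.
In SI units: p = 2.3 eV/c = 1.2292e-27 kg·m/s.
Apply λ = h/p: λ = 5.391e-7 m.
Converting to nm: λ = 539.1 nm ≈ 539 nm.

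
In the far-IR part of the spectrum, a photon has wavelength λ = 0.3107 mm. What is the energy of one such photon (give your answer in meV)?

3.99 meV

Take h = 6.62607015 × 10^-34 J·s, c = 2.99792458 × 10^8 m/s, 1 eV = 1.602176634 × 10^-19 J.
First convert: λ = 0.3107 mm = 3.107 × 10^-4 m.
Since E = hc/λ for a photon, E = 6.393 × 10^-22 J.
Converting to meV: E = 3.990 meV ≈ 3.99 meV.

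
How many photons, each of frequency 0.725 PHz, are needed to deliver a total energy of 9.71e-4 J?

Per-photon energy: E = 4.804e-19 J (from frequency = 0.725 PHz).
N = E_total / E_photon = 9.71e-4 J / 4.804e-19 J = 2.02e15.

2.02e15 photons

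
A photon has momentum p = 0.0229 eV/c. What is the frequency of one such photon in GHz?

(h = 6.62607015 × 10^-34 J·s, c = 2.99792458 × 10^8 m/s, 1 eV = 1.602176634 × 10^-19 J.)
First convert: p = 0.0229 eV/c = 1.2238 × 10^-29 kg·m/s.
For a photon f = pc/h, so f = 5.537 × 10^12 Hz.
Converting to GHz: f = 5537 GHz ≈ 5540 GHz.

5540 GHz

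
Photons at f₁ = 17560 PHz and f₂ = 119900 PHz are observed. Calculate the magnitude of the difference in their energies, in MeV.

Using E = hf: E₁ = 1.1635e-14 J, E₂ = 7.9447e-14 J.
|ΔE| = |1.1635e-14 − 7.9447e-14| = 6.78e-14 J = 0.423 MeV.

0.423 MeV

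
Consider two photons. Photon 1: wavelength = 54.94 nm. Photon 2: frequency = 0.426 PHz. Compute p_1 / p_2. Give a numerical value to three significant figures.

p_1 = 1.206 × 10^-26 kg·m/s (from wavelength = 54.94 nm, via p = h/λ).
p_2 = 9.416 × 10^-28 kg·m/s (from frequency = 0.426 PHz, via p = hf/c).
Ratio = 1.206 × 10^-26 / 9.416 × 10^-28 = 12.8.

12.8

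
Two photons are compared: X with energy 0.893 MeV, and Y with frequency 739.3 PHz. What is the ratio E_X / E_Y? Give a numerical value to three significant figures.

E_X = 1.431e-13 J (from energy = 0.893 MeV, via E given directly).
E_Y = 4.899e-16 J (from frequency = 739.3 PHz, via E = hf).
Ratio = 1.431e-13 / 4.899e-16 = 292.

292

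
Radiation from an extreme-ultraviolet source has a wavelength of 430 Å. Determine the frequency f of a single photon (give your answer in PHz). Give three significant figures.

Use c = 2.99792458 × 10^8 m/s.
In SI units: λ = 430 Å = 4.3 × 10^-8 m.
For a photon f = c/λ, so f = 6.972 × 10^15 Hz.
Converting to PHz: f = 6.972 PHz ≈ 6.97 PHz.

6.97 PHz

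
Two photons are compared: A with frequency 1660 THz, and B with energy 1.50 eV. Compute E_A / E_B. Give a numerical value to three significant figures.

4.58

E_A = 1.100 × 10^-18 J (from frequency = 1660 THz, via E = hf).
E_B = 2.403 × 10^-19 J (from energy = 1.50 eV, via E given directly).
Ratio = 1.100 × 10^-18 / 2.403 × 10^-19 = 4.58.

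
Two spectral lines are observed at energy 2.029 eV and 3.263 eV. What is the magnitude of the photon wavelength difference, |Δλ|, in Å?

Using λ = hc/E: λ₁ = 6.1106e-7 m, λ₂ = 3.7997e-7 m.
|Δλ| = |6.1106e-7 − 3.7997e-7| = 2.31e-7 m = 2310 Å.

2310 Å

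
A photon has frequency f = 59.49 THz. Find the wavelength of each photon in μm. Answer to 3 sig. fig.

Use c = 2.99792458e8 m/s.
First convert: f = 59.49 THz = 5.949e13 Hz.
The photon relation is λ = c/f, giving λ = 5.039e-6 m.
Converting to μm: λ = 5.039 μm ≈ 5.04 μm.

5.04 μm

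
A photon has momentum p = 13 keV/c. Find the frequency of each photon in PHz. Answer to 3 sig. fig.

3140 PHz

Convert to SI: p = 13 keV/c = 6.9476 × 10^-24 kg·m/s.
For a photon f = pc/h, so f = 3.143 × 10^18 Hz.
Converting to PHz: f = 3143 PHz ≈ 3140 PHz.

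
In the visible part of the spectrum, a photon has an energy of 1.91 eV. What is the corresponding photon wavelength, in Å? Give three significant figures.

6490 Å

Convert to SI: E = 1.91 eV = 3.0602 × 10^-19 J.
For a photon λ = hc/E, so λ = 6.491 × 10^-7 m.
Converting to Å: λ = 6491 Å ≈ 6490 Å.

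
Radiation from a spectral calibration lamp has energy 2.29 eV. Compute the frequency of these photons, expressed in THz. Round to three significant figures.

Take h = 6.62607015e-34 J·s, 1 eV = 1.602176634e-19 J.
First convert: E = 2.29 eV = 3.6690e-19 J.
Apply f = E/h: f = 5.537e14 Hz.
Converting to THz: f = 553.7 THz ≈ 554 THz.

554 THz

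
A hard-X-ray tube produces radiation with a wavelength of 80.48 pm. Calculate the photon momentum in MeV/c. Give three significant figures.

In SI units: λ = 80.48 pm = 8.048e-11 m.
For a photon p = h/λ, so p = 8.233e-24 kg·m/s.
Converting to MeV/c: p = 0.01541 MeV/c ≈ 0.0154 MeV/c.

0.0154 MeV/c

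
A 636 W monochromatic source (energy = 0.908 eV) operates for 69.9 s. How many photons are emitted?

Total energy: E_total = P·t = 636 × 69.9 = 44460 J.
Per-photon energy: E = 1.455 × 10^-19 J.
N = E_total / E_photon = 3.06 × 10^23.

3.06 × 10^23 photons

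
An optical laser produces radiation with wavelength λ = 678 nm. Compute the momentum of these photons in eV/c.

(h = 6.62607015e-34 J·s, c = 2.99792458e8 m/s, 1 eV = 1.602176634e-19 J.)
In SI units: λ = 678 nm = 6.78e-7 m.
The photon relation is p = h/λ, giving p = 9.773e-28 kg·m/s.
Converting to eV/c: p = 1.829 eV/c ≈ 1.83 eV/c.

1.83 eV/c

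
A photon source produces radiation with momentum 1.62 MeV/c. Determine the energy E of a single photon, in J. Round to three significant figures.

2.60e-13 J

Take c = 2.99792458e8 m/s, 1 eV = 1.602176634e-19 J.
Convert to SI: p = 1.62 MeV/c = 8.6577e-22 kg·m/s.
Apply E = pc: E = 2.596e-13 J.
So E ≈ 2.60e-13 J.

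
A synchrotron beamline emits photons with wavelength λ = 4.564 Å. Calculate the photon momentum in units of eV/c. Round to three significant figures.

(h = 6.62607015·10^-34 J·s, c = 2.99792458·10^8 m/s, 1 eV = 1.602176634·10^-19 J.)
First convert: λ = 4.564 Å = 4.564·10^-10 m.
For a photon p = h/λ, so p = 1.452·10^-24 kg·m/s.
Converting to eV/c: p = 2717 eV/c ≈ 2720 eV/c.

2720 eV/c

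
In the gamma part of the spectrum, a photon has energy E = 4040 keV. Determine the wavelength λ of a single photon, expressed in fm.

Convert to SI: E = 4040 keV = 6.4728e-13 J.
The photon relation is λ = hc/E, giving λ = 3.069e-13 m.
Converting to fm: λ = 306.9 fm ≈ 307 fm.

307 fm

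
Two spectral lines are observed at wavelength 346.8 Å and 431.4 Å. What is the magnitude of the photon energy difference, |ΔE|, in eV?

Using E = hc/λ: E₁ = 5.7279 × 10^-18 J, E₂ = 4.6046 × 10^-18 J.
|ΔE| = |5.7279 × 10^-18 − 4.6046 × 10^-18| = 1.12 × 10^-18 J = 7.01 eV.

7.01 eV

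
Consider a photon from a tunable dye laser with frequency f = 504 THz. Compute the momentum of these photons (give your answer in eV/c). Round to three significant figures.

First convert: f = 504 THz = 5.04 × 10^14 Hz.
Apply p = hf/c: p = 1.114 × 10^-27 kg·m/s.
Converting to eV/c: p = 2.084 eV/c ≈ 2.08 eV/c.

2.08 eV/c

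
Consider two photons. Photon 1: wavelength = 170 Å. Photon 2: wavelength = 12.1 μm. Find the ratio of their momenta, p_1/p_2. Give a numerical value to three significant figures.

712

p_1 = 3.898·10^-26 kg·m/s (from wavelength = 170 Å, via p = h/λ).
p_2 = 5.476·10^-29 kg·m/s (from wavelength = 12.1 μm, via p = h/λ).
Ratio = 3.898·10^-26 / 5.476·10^-29 = 712.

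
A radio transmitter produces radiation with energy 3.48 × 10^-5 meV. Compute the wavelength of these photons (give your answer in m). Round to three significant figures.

First convert: E = 3.48 × 10^-5 meV = 5.5756 × 10^-27 J.
Apply λ = hc/E: λ = 35.63 m.
So λ ≈ 35.6 m.

35.6 m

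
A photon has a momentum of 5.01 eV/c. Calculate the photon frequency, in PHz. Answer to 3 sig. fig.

(h = 6.62607015 × 10^-34 J·s, c = 2.99792458 × 10^8 m/s, 1 eV = 1.602176634 × 10^-19 J.)
Convert to SI: p = 5.01 eV/c = 2.6775 × 10^-27 kg·m/s.
Apply f = pc/h: f = 1.211 × 10^15 Hz.
Converting to PHz: f = 1.211 PHz ≈ 1.21 PHz.

1.21 PHz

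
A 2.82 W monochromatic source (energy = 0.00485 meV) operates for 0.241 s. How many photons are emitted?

Total energy: E_total = P·t = 2.82 × 0.241 = 0.6796 J.
Per-photon energy: E = 7.771e-25 J.
N = E_total / E_photon = 8.75e23.

8.75e23 photons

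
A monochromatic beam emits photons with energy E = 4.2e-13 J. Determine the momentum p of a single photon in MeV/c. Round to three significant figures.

Take c = 2.99792458e8 m/s, 1 eV = 1.602176634e-19 J.
For a photon p = E/c, so p = 1.401e-21 kg·m/s.
Converting to MeV/c: p = 2.621 MeV/c ≈ 2.62 MeV/c.

2.62 MeV/c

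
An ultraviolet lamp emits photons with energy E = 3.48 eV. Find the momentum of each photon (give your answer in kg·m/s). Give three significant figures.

Use c = 2.99792458e8 m/s, 1 eV = 1.602176634e-19 J.
Convert to SI: E = 3.48 eV = 5.5756e-19 J.
The photon relation is p = E/c, giving p = 1.860e-27 kg·m/s.
So p ≈ 1.86e-27 kg·m/s.

1.86e-27 kg·m/s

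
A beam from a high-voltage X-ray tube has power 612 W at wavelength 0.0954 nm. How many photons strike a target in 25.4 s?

Total energy: E_total = P·t = 612 × 25.4 = 15540 J.
Per-photon energy: E = 2.082 × 10^-15 J.
N = E_total / E_photon = 7.47 × 10^18.

7.47 × 10^18 photons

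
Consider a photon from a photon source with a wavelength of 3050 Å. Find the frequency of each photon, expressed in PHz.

0.983 PHz

Use c = 2.99792458 × 10^8 m/s.
In SI units: λ = 3050 Å = 3.05 × 10^-7 m.
For a photon f = c/λ, so f = 9.829 × 10^14 Hz.
Converting to PHz: f = 0.9829 PHz ≈ 0.983 PHz.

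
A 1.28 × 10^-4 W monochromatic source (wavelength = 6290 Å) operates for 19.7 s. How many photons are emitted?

7.98 × 10^15 photons

Total energy: E_total = P·t = 1.28 × 10^-4 × 19.7 = 0.002522 J.
Per-photon energy: E = 3.158 × 10^-19 J.
N = E_total / E_photon = 7.98 × 10^15.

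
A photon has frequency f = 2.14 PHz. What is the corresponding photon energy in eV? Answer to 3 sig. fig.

8.85 eV

Use h = 6.62607015e-34 J·s, 1 eV = 1.602176634e-19 J.
In SI units: f = 2.14 PHz = 2.14e15 Hz.
Apply E = hf: E = 1.418e-18 J.
Converting to eV: E = 8.850 eV ≈ 8.85 eV.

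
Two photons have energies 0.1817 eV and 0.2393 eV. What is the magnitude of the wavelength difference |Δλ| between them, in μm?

Using λ = hc/E: λ₁ = 6.8236e-6 m, λ₂ = 5.1811e-6 m.
|Δλ| = |6.8236e-6 − 5.1811e-6| = 1.64e-6 m = 1.64 μm.

1.64 μm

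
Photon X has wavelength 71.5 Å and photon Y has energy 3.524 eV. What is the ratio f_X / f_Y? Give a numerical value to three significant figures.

f_X = 4.193·10^16 Hz (from wavelength = 71.5 Å, via f = c/λ).
f_Y = 8.521·10^14 Hz (from energy = 3.524 eV, via f = E/h).
Ratio = 4.193·10^16 / 8.521·10^14 = 49.2.

49.2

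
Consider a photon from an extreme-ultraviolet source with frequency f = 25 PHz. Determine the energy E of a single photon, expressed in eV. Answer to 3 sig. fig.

Use h = 6.62607015 × 10^-34 J·s, 1 eV = 1.602176634 × 10^-19 J.
Convert to SI: f = 25 PHz = 2.5 × 10^16 Hz.
For a photon E = hf, so E = 1.657 × 10^-17 J.
Converting to eV: E = 103.4 eV ≈ 103 eV.

103 eV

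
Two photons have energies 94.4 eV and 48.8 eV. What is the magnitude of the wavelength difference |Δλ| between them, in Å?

123 Å

Using λ = hc/E: λ₁ = 1.313 × 10^-8 m, λ₂ = 2.541 × 10^-8 m.
|Δλ| = |1.313 × 10^-8 − 2.541 × 10^-8| = 1.23 × 10^-8 m = 123 Å.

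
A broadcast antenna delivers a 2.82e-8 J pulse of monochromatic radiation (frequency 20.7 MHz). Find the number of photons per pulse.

2.06e18 photons

Per-photon energy: E = 1.372e-26 J (from frequency = 20.7 MHz).
N = E_total / E_photon = 2.82e-8 J / 1.372e-26 J = 2.06e18.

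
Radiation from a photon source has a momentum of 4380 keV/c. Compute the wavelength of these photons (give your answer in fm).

(h = 6.62607015e-34 J·s, c = 2.99792458e8 m/s, 1 eV = 1.602176634e-19 J.)
First convert: p = 4380 keV/c = 2.3408e-21 kg·m/s.
For a photon λ = h/p, so λ = 2.831e-13 m.
Converting to fm: λ = 283.1 fm ≈ 283 fm.

283 fm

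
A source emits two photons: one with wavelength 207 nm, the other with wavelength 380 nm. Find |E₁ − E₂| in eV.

2.73 eV

Using E = hc/λ: E₁ = 9.596 × 10^-19 J, E₂ = 5.227 × 10^-19 J.
|ΔE| = |9.596 × 10^-19 − 5.227 × 10^-19| = 4.37 × 10^-19 J = 2.73 eV.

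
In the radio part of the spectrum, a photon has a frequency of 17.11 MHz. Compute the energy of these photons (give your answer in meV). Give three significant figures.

In SI units: f = 17.11 MHz = 1.711e7 Hz.
For a photon E = hf, so E = 1.134e-26 J.
Converting to meV: E = 7.076e-5 meV ≈ 7.08e-5 meV.

7.08e-5 meV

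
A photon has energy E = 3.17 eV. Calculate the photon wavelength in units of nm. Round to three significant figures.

391 nm

In SI units: E = 3.17 eV = 5.0789·10^-19 J.
For a photon λ = hc/E, so λ = 3.911·10^-7 m.
Converting to nm: λ = 391.1 nm ≈ 391 nm.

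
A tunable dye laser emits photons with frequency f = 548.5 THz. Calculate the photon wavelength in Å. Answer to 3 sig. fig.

Use c = 2.99792458e8 m/s.
First convert: f = 548.5 THz = 5.485e14 Hz.
The photon relation is λ = c/f, giving λ = 5.466e-7 m.
Converting to Å: λ = 5466 Å ≈ 5470 Å.

5470 Å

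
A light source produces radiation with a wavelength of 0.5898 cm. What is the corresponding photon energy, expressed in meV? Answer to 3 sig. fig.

0.210 meV

Take h = 6.62607015 × 10^-34 J·s, c = 2.99792458 × 10^8 m/s, 1 eV = 1.602176634 × 10^-19 J.
In SI units: λ = 0.5898 cm = 0.005898 m.
For a photon E = hc/λ, so E = 3.368 × 10^-23 J.
Converting to meV: E = 0.2102 meV ≈ 0.210 meV.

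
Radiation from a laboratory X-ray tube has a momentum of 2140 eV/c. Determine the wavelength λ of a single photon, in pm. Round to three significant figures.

579 pm

(h = 6.62607015 × 10^-34 J·s, c = 2.99792458 × 10^8 m/s, 1 eV = 1.602176634 × 10^-19 J.)
First convert: p = 2140 eV/c = 1.1437 × 10^-24 kg·m/s.
For a photon λ = h/p, so λ = 5.794 × 10^-10 m.
Converting to pm: λ = 579.4 pm ≈ 579 pm.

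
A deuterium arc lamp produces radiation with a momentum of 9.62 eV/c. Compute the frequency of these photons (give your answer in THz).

Use h = 6.62607015e-34 J·s, c = 2.99792458e8 m/s, 1 eV = 1.602176634e-19 J.
In SI units: p = 9.62 eV/c = 5.1412e-27 kg·m/s.
For a photon f = pc/h, so f = 2.326e15 Hz.
Converting to THz: f = 2326 THz ≈ 2330 THz.

2330 THz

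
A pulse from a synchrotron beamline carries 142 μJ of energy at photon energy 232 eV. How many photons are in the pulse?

3.82e12 photons

Per-photon energy: E = 3.717e-17 J (from energy = 232 eV).
N = E_total / E_photon = 1.42e-4 J / 3.717e-17 J = 3.82e12.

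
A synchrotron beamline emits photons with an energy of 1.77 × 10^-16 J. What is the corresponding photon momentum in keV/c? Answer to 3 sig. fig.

Use c = 2.99792458 × 10^8 m/s, 1 eV = 1.602176634 × 10^-19 J.
Apply p = E/c: p = 5.904 × 10^-25 kg·m/s.
Converting to keV/c: p = 1.105 keV/c ≈ 1.10 keV/c.

1.10 keV/c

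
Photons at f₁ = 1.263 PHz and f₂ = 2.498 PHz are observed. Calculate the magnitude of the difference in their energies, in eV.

5.11 eV

Using E = hf: E₁ = 8.3687e-19 J, E₂ = 1.6552e-18 J.
|ΔE| = |8.3687e-19 − 1.6552e-18| = 8.18e-19 J = 5.11 eV.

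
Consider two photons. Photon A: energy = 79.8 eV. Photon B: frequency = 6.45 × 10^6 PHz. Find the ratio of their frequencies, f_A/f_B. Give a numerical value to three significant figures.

2.99 × 10^-6

f_A = 1.930 × 10^16 Hz (from energy = 79.8 eV, via f = E/h).
f_B = 6.450 × 10^21 Hz (from frequency = 6.45 × 10^6 PHz, via f given directly).
Ratio = 1.930 × 10^16 / 6.450 × 10^21 = 2.99 × 10^-6.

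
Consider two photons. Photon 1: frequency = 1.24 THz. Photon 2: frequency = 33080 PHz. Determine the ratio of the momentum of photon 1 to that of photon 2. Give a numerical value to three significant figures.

3.75e-8

p_1 = 2.741e-30 kg·m/s (from frequency = 1.24 THz, via p = hf/c).
p_2 = 7.311e-23 kg·m/s (from frequency = 33080 PHz, via p = hf/c).
Ratio = 2.741e-30 / 7.311e-23 = 3.75e-8.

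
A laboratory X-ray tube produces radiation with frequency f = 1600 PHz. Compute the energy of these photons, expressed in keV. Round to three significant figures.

6.62 keV

Use h = 6.62607015e-34 J·s, 1 eV = 1.602176634e-19 J.
First convert: f = 1600 PHz = 1.6e18 Hz.
For a photon E = hf, so E = 1.060e-15 J.
Converting to keV: E = 6.617 keV ≈ 6.62 keV.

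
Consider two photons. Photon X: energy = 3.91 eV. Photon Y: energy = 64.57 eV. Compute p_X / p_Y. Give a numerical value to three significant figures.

0.0606

p_X = 2.090e-27 kg·m/s (from energy = 3.91 eV, via p = E/c).
p_Y = 3.451e-26 kg·m/s (from energy = 64.57 eV, via p = E/c).
Ratio = 2.090e-27 / 3.451e-26 = 0.0606.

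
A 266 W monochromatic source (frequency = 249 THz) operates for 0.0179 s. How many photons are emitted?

2.89e19 photons

Total energy: E_total = P·t = 266 × 0.0179 = 4.761 J.
Per-photon energy: E = 1.650e-19 J.
N = E_total / E_photon = 2.89e19.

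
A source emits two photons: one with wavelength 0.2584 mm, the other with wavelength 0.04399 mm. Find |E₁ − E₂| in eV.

Using E = hc/λ: E₁ = 7.6875 × 10^-22 J, E₂ = 4.5157 × 10^-21 J.
|ΔE| = |7.6875 × 10^-22 − 4.5157 × 10^-21| = 3.75 × 10^-21 J = 0.0234 eV.

0.0234 eV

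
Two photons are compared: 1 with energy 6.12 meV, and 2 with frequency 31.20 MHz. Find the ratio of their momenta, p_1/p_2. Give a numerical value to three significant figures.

p_1 = 3.271e-30 kg·m/s (from energy = 6.12 meV, via p = E/c).
p_2 = 6.896e-35 kg·m/s (from frequency = 31.20 MHz, via p = hf/c).
Ratio = 3.271e-30 / 6.896e-35 = 4.74e4.

4.74e4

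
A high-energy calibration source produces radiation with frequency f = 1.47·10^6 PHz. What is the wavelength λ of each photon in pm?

0.204 pm

Convert to SI: f = 1.47·10^6 PHz = 1.47·10^21 Hz.
The photon relation is λ = c/f, giving λ = 2.039·10^-13 m.
Converting to pm: λ = 0.2039 pm ≈ 0.204 pm.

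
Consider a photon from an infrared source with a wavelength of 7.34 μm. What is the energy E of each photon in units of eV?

Convert to SI: λ = 7.34 μm = 7.34e-6 m.
Apply E = hc/λ: E = 2.706e-20 J.
Converting to eV: E = 0.1689 eV ≈ 0.169 eV.

0.169 eV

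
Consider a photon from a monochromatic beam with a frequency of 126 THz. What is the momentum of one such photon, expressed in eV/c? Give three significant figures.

Use h = 6.62607015 × 10^-34 J·s, c = 2.99792458 × 10^8 m/s, 1 eV = 1.602176634 × 10^-19 J.
Convert to SI: f = 126 THz = 1.26 × 10^14 Hz.
For a photon p = hf/c, so p = 2.785 × 10^-28 kg·m/s.
Converting to eV/c: p = 0.5211 eV/c ≈ 0.521 eV/c.

0.521 eV/c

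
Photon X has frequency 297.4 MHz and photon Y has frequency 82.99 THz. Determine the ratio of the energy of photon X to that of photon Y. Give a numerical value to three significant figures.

3.58 × 10^-6

E_X = 1.971 × 10^-25 J (from frequency = 297.4 MHz, via E = hf).
E_Y = 5.499 × 10^-20 J (from frequency = 82.99 THz, via E = hf).
Ratio = 1.971 × 10^-25 / 5.499 × 10^-20 = 3.58 × 10^-6.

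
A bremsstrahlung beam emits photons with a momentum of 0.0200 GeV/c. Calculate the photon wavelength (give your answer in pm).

Take h = 6.62607015 × 10^-34 J·s, c = 2.99792458 × 10^8 m/s, 1 eV = 1.602176634 × 10^-19 J.
Convert to SI: p = 0.0200 GeV/c = 1.0689 × 10^-20 kg·m/s.
The photon relation is λ = h/p, giving λ = 6.199 × 10^-14 m.
Converting to pm: λ = 0.06199 pm ≈ 0.0620 pm.

0.0620 pm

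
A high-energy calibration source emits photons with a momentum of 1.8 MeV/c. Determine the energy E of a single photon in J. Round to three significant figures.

Take c = 2.99792458e8 m/s, 1 eV = 1.602176634e-19 J.
In SI units: p = 1.8 MeV/c = 9.6197e-22 kg·m/s.
Apply E = pc: E = 2.884e-13 J.
So E ≈ 2.88e-13 J.

2.88e-13 J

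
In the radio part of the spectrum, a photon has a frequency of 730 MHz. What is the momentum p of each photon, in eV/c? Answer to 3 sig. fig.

In SI units: f = 730 MHz = 7.3e8 Hz.
Since p = hf/c for a photon, p = 1.613e-33 kg·m/s.
Converting to eV/c: p = 3.019e-6 eV/c ≈ 3.02e-6 eV/c.

3.02e-6 eV/c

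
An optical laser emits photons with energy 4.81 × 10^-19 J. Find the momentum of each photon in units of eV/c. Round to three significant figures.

3.00 eV/c

Since p = E/c for a photon, p = 1.604 × 10^-27 kg·m/s.
Converting to eV/c: p = 3.002 eV/c ≈ 3.00 eV/c.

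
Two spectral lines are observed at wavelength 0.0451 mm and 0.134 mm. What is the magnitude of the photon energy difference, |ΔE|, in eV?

0.0182 eV

Using E = hc/λ: E₁ = 4.405e-21 J, E₂ = 1.482e-21 J.
|ΔE| = |4.405e-21 − 1.482e-21| = 2.92e-21 J = 0.0182 eV.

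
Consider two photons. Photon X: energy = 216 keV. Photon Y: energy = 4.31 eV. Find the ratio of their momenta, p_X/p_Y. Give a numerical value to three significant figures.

p_X = 1.154 × 10^-22 kg·m/s (from energy = 216 keV, via p = E/c).
p_Y = 2.303 × 10^-27 kg·m/s (from energy = 4.31 eV, via p = E/c).
Ratio = 1.154 × 10^-22 / 2.303 × 10^-27 = 5.01 × 10^4.

5.01 × 10^4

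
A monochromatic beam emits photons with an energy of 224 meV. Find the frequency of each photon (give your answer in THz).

Use h = 6.62607015 × 10^-34 J·s, 1 eV = 1.602176634 × 10^-19 J.
Convert to SI: E = 224 meV = 3.5889 × 10^-20 J.
Since f = E/h for a photon, f = 5.416 × 10^13 Hz.
Converting to THz: f = 54.16 THz ≈ 54.2 THz.

54.2 THz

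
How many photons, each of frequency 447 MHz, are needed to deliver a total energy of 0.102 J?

Per-photon energy: E = 2.962·10^-25 J (from frequency = 447 MHz).
N = E_total / E_photon = 0.102 J / 2.962·10^-25 J = 3.44·10^23.

3.44·10^23 photons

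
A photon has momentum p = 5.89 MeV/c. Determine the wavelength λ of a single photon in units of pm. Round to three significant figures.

Take h = 6.62607015e-34 J·s, c = 2.99792458e8 m/s, 1 eV = 1.602176634e-19 J.
Convert to SI: p = 5.89 MeV/c = 3.1478e-21 kg·m/s.
For a photon λ = h/p, so λ = 2.105e-13 m.
Converting to pm: λ = 0.2105 pm ≈ 0.210 pm.

0.210 pm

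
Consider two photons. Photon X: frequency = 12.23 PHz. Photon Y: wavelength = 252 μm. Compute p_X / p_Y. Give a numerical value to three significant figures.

p_X = 2.703 × 10^-26 kg·m/s (from frequency = 12.23 PHz, via p = hf/c).
p_Y = 2.629 × 10^-30 kg·m/s (from wavelength = 252 μm, via p = h/λ).
Ratio = 2.703 × 10^-26 / 2.629 × 10^-30 = 1.03 × 10^4.

1.03 × 10^4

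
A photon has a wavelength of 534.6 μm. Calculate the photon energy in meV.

2.32 meV

Convert to SI: λ = 534.6 μm = 5.346e-4 m.
Since E = hc/λ for a photon, E = 3.716e-22 J.
Converting to meV: E = 2.319 meV ≈ 2.32 meV.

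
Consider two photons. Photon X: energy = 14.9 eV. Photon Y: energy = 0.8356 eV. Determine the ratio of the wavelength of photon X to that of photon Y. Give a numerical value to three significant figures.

0.0561

λ_X = 8.321 × 10^-8 m (from energy = 14.9 eV, via λ = hc/E).
λ_Y = 1.484 × 10^-6 m (from energy = 0.8356 eV, via λ = hc/E).
Ratio = 8.321 × 10^-8 / 1.484 × 10^-6 = 0.0561.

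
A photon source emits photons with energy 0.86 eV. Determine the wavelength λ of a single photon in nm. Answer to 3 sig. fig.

1440 nm

Use h = 6.62607015e-34 J·s, c = 2.99792458e8 m/s, 1 eV = 1.602176634e-19 J.
In SI units: E = 0.86 eV = 1.3779e-19 J.
Apply λ = hc/E: λ = 1.442e-6 m.
Converting to nm: λ = 1442 nm ≈ 1440 nm.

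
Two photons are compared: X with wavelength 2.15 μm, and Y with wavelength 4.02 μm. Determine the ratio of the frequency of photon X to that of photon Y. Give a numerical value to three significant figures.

f_X = 1.394e14 Hz (from wavelength = 2.15 μm, via f = c/λ).
f_Y = 7.458e13 Hz (from wavelength = 4.02 μm, via f = c/λ).
Ratio = 1.394e14 / 7.458e13 = 1.87.

1.87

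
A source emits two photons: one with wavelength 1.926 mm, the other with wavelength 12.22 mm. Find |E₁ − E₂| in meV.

0.542 meV

Using E = hc/λ: E₁ = 1.0314e-22 J, E₂ = 1.6256e-23 J.
|ΔE| = |1.0314e-22 − 1.6256e-23| = 8.69e-23 J = 0.542 meV.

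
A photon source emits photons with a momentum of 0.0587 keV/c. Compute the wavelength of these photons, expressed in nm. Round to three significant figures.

In SI units: p = 0.0587 keV/c = 3.1371 × 10^-26 kg·m/s.
Apply λ = h/p: λ = 2.112 × 10^-8 m.
Converting to nm: λ = 21.12 nm ≈ 21.1 nm.

21.1 nm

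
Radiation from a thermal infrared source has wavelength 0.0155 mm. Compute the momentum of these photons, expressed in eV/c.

0.0800 eV/c

Take h = 6.62607015·10^-34 J·s, c = 2.99792458·10^8 m/s, 1 eV = 1.602176634·10^-19 J.
Convert to SI: λ = 0.0155 mm = 1.55·10^-5 m.
The photon relation is p = h/λ, giving p = 4.275·10^-29 kg·m/s.
Converting to eV/c: p = 0.07999 eV/c ≈ 0.0800 eV/c.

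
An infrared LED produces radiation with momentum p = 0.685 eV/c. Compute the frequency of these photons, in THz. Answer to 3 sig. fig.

166 THz

(h = 6.62607015e-34 J·s, c = 2.99792458e8 m/s, 1 eV = 1.602176634e-19 J.)
In SI units: p = 0.685 eV/c = 3.6608e-28 kg·m/s.
For a photon f = pc/h, so f = 1.656e14 Hz.
Converting to THz: f = 165.6 THz ≈ 166 THz.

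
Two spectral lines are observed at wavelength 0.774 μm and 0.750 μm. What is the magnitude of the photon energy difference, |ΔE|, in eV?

0.0513 eV

Using E = hc/λ: E₁ = 2.566 × 10^-19 J, E₂ = 2.649 × 10^-19 J.
|ΔE| = |2.566 × 10^-19 − 2.649 × 10^-19| = 8.21 × 10^-21 J = 0.0513 eV.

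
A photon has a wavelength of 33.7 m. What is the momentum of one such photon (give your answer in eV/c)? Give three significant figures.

3.68·10^-8 eV/c

Since p = h/λ for a photon, p = 1.966·10^-35 kg·m/s.
Converting to eV/c: p = 3.679·10^-8 eV/c ≈ 3.68·10^-8 eV/c.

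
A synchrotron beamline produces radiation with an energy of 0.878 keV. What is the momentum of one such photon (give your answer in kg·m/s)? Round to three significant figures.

Take c = 2.99792458 × 10^8 m/s, 1 eV = 1.602176634 × 10^-19 J.
Convert to SI: E = 0.878 keV = 1.4067 × 10^-16 J.
Since p = E/c for a photon, p = 4.692 × 10^-25 kg·m/s.
So p ≈ 4.69 × 10^-25 kg·m/s.

4.69 × 10^-25 kg·m/s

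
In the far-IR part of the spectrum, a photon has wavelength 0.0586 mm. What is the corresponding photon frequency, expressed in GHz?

Take c = 2.99792458 × 10^8 m/s.
Convert to SI: λ = 0.0586 mm = 5.86 × 10^-5 m.
Since f = c/λ for a photon, f = 5.116 × 10^12 Hz.
Converting to GHz: f = 5116 GHz ≈ 5120 GHz.

5120 GHz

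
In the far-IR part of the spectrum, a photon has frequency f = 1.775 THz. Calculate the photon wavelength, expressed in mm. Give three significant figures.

0.169 mm

In SI units: f = 1.775 THz = 1.775e12 Hz.
For a photon λ = c/f, so λ = 1.689e-4 m.
Converting to mm: λ = 0.1689 mm ≈ 0.169 mm.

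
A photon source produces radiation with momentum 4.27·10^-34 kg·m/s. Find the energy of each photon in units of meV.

(c = 2.99792458·10^8 m/s, 1 eV = 1.602176634·10^-19 J.)
Since E = pc for a photon, E = 1.280·10^-25 J.
Converting to meV: E = 7.990·10^-4 meV ≈ 7.99·10^-4 meV.

7.99·10^-4 meV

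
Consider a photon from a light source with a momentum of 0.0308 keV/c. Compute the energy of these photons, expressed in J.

4.93e-18 J

(c = 2.99792458e8 m/s, 1 eV = 1.602176634e-19 J.)
In SI units: p = 0.0308 keV/c = 1.6460e-26 kg·m/s.
For a photon E = pc, so E = 4.935e-18 J.
So E ≈ 4.93e-18 J.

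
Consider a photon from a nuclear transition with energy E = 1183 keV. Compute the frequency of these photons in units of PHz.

2.86e5 PHz

Convert to SI: E = 1183 keV = 1.8954e-13 J.
The photon relation is f = E/h, giving f = 2.860e20 Hz.
Converting to PHz: f = 286000 PHz ≈ 2.86e5 PHz.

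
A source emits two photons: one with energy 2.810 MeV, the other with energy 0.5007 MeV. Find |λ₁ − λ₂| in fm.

Using λ = hc/E: λ₁ = 4.4122 × 10^-13 m, λ₂ = 2.4762 × 10^-12 m.
|Δλ| = |4.4122 × 10^-13 − 2.4762 × 10^-12| = 2.03 × 10^-12 m = 2030 fm.

2030 fm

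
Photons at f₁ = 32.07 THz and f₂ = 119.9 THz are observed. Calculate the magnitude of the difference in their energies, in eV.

0.363 eV

Using E = hf: E₁ = 2.1250 × 10^-20 J, E₂ = 7.9447 × 10^-20 J.
|ΔE| = |2.1250 × 10^-20 − 7.9447 × 10^-20| = 5.82 × 10^-20 J = 0.363 eV.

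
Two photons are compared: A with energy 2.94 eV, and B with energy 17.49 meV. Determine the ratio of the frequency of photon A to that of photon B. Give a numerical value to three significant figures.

f_A = 7.109e14 Hz (from energy = 2.94 eV, via f = E/h).
f_B = 4.229e12 Hz (from energy = 17.49 meV, via f = E/h).
Ratio = 7.109e14 / 4.229e12 = 168.

168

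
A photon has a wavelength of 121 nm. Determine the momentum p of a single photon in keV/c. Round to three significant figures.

Use h = 6.62607015e-34 J·s, c = 2.99792458e8 m/s, 1 eV = 1.602176634e-19 J.
In SI units: λ = 121 nm = 1.21e-7 m.
Since p = h/λ for a photon, p = 5.476e-27 kg·m/s.
Converting to keV/c: p = 0.01025 keV/c ≈ 0.0102 keV/c.

0.0102 keV/c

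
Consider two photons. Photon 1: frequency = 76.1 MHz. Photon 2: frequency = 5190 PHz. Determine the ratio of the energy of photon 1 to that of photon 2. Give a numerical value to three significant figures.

1.47·10^-11

E_1 = 5.042·10^-26 J (from frequency = 76.1 MHz, via E = hf).
E_2 = 3.439·10^-15 J (from frequency = 5190 PHz, via E = hf).
Ratio = 5.042·10^-26 / 3.439·10^-15 = 1.47·10^-11.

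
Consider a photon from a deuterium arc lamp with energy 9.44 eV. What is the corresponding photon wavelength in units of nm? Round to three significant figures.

First convert: E = 9.44 eV = 1.5125e-18 J.
The photon relation is λ = hc/E, giving λ = 1.313e-7 m.
Converting to nm: λ = 131.3 nm ≈ 131 nm.

131 nm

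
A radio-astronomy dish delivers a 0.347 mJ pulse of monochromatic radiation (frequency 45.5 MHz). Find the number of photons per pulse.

1.15e22 photons

Per-photon energy: E = 3.015e-26 J (from frequency = 45.5 MHz).
N = E_total / E_photon = 3.47e-4 J / 3.015e-26 J = 1.15e22.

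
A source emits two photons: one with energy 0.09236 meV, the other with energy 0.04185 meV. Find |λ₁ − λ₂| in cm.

1.62 cm

Using λ = hc/E: λ₁ = 0.013424 m, λ₂ = 0.029626 m.
|Δλ| = |0.013424 − 0.029626| = 0.0162 m = 1.62 cm.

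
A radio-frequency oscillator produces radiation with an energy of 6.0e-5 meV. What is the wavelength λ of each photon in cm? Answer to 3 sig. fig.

First convert: E = 6.0e-5 meV = 9.6131e-27 J.
The photon relation is λ = hc/E, giving λ = 20.66 m.
Converting to cm: λ = 2066 cm ≈ 2070 cm.

2070 cm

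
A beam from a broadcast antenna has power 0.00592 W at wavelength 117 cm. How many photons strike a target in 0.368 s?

1.28 × 10^22 photons

Total energy: E_total = P·t = 0.00592 × 0.368 = 0.002179 J.
Per-photon energy: E = 1.698 × 10^-25 J.
N = E_total / E_photon = 1.28 × 10^22.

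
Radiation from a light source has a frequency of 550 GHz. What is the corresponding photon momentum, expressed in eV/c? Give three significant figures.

2.27e-3 eV/c

First convert: f = 550 GHz = 5.50e11 Hz.
For a photon p = hf/c, so p = 1.216e-30 kg·m/s.
Converting to eV/c: p = 0.002275 eV/c ≈ 2.27e-3 eV/c.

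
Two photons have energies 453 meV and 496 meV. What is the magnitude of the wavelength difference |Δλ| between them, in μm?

Using λ = hc/E: λ₁ = 2.737e-6 m, λ₂ = 2.500e-6 m.
|Δλ| = |2.737e-6 − 2.500e-6| = 2.37e-7 m = 0.237 μm.

0.237 μm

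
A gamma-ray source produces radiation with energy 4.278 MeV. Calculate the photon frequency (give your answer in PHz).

Take h = 6.62607015e-34 J·s, 1 eV = 1.602176634e-19 J.
Convert to SI: E = 4.278 MeV = 6.8541e-13 J.
The photon relation is f = E/h, giving f = 1.034e21 Hz.
Converting to PHz: f = 1.034e6 PHz ≈ 1.03e6 PHz.

1.03e6 PHz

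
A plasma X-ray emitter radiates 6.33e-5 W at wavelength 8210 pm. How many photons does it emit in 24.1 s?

Total energy: E_total = P·t = 6.33e-5 × 24.1 = 0.001526 J.
Per-photon energy: E = 2.420e-17 J.
N = E_total / E_photon = 6.31e13.

6.31e13 photons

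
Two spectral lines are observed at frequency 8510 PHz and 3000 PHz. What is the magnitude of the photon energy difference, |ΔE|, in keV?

Using E = hf: E₁ = 5.639·10^-15 J, E₂ = 1.988·10^-15 J.
|ΔE| = |5.639·10^-15 − 1.988·10^-15| = 3.65·10^-15 J = 22.8 keV.

22.8 keV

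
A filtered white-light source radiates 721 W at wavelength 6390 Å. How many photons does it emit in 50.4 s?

Total energy: E_total = P·t = 721 × 50.4 = 36340 J.
Per-photon energy: E = 3.109e-19 J.
N = E_total / E_photon = 1.17e23.

1.17e23 photons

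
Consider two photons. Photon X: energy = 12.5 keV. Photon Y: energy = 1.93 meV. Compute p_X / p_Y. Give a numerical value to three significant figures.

p_X = 6.680·10^-24 kg·m/s (from energy = 12.5 keV, via p = E/c).
p_Y = 1.031·10^-30 kg·m/s (from energy = 1.93 meV, via p = E/c).
Ratio = 6.680·10^-24 / 1.031·10^-30 = 6.48·10^6.

6.48·10^6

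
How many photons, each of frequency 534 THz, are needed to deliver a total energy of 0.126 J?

3.56·10^17 photons

Per-photon energy: E = 3.538·10^-19 J (from frequency = 534 THz).
N = E_total / E_photon = 0.126 J / 3.538·10^-19 J = 3.56·10^17.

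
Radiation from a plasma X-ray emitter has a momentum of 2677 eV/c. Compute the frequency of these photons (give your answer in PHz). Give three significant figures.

(h = 6.62607015e-34 J·s, c = 2.99792458e8 m/s, 1 eV = 1.602176634e-19 J.)
In SI units: p = 2677 eV/c = 1.4307e-24 kg·m/s.
Apply f = pc/h: f = 6.473e17 Hz.
Converting to PHz: f = 647.3 PHz ≈ 647 PHz.

647 PHz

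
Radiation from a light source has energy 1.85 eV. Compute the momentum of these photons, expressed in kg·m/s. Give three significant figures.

9.89e-28 kg·m/s

Use c = 2.99792458e8 m/s, 1 eV = 1.602176634e-19 J.
First convert: E = 1.85 eV = 2.9640e-19 J.
The photon relation is p = E/c, giving p = 9.887e-28 kg·m/s.
So p ≈ 9.89e-28 kg·m/s.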